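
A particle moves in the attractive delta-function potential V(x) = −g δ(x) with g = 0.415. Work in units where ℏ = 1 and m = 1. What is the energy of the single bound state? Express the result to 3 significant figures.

E = -0.0861

The bound state is ψ(x) = √κ e^{−κ|x|}. The derivative jump ψ'(0⁺) − ψ'(0⁻) = −(2mg/ℏ²)ψ(0) fixes κ = mg/ℏ² = 0.4150.
Then E = −ℏ²κ²/(2m) = −mg²/(2ℏ²) = -0.08611.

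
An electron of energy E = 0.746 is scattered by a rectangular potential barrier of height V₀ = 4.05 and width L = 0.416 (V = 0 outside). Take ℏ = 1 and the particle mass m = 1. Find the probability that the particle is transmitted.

T = 0.267

Since E < V₀ the interior solution is evanescent with decay constant κ = √(2m(V₀ − E))/ℏ = 2.571.
κL = 1.069, sinh(κL) = 1.285.
Matching ψ, ψ′ at both faces gives T = [1 + V₀² sinh²(κL) / (4E(V₀ − E))]⁻¹ = 1/3.748 = 0.267.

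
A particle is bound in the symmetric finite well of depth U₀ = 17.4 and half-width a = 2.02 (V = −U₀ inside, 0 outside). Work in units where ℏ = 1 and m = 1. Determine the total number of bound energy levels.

The dimensionless depth is z₀ = a√(2mU₀)/ℏ = 2.02 × √(34.80) = 11.92.
The even/odd transcendental equations gain one root per π/2 in z₀, giving N = 1 + ⌊2z₀/π⌋ = 1 + ⌊7.586⌋ = 8.

N = 8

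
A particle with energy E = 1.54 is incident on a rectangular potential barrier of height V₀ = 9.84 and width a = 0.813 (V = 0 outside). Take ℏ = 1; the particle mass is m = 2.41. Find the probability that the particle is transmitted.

T = 0.0000721

E < V₀: inside the barrier ψ ∝ e^{±κx} with κ = √(2m(V₀ − E))/ℏ = 6.325.
κa = 5.142, sinh(κa) = 85.55.
The exact tunnelling result is T⁻¹ = 1 + V₀² sinh²(κa) / [4E(V₀ − E)] = 13860, so T = 0.0000721.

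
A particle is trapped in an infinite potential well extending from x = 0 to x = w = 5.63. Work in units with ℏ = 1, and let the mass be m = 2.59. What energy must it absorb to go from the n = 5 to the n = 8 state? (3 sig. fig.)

E_n = n²π²ℏ²/(2mw²), so ΔE = (8² − 5²) π²ℏ²/(2mw²).
ΔE = 39 × π² / (2 × 2.59 × 5.63²) = 2.344.

ΔE = 2.34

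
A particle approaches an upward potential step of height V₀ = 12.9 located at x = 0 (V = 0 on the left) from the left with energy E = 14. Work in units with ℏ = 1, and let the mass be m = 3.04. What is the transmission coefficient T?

On each side the TISE gives plane waves with k = √(2m(E − V))/ℏ: k₁ = √(2·3.04·14) = 9.226, k₂ = √(2·3.04·1.1) = 2.586.
Matching ψ and ψ′ at x = 0 gives r = (k₁ − k₂)/(k₁ + k₂), so R = r² = 0.3160 and T = 1 − R = 0.6840.

T = 0.684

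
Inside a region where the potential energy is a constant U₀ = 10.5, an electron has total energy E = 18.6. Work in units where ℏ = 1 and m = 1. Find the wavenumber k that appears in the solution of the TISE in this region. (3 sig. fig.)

With E > U₀ the solution is oscillatory, ψ ∝ e^{±ikx} with k = √(2m(E − U₀))/ℏ.
k = √(2 × 1 × 8.1) = 4.025.

k = 4.02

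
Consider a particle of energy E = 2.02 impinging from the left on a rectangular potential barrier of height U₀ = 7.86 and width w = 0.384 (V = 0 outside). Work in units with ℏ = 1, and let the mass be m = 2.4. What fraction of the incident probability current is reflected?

E < U₀: inside the barrier ψ ∝ e^{±κx} with κ = √(2m(U₀ − E))/ℏ = 5.295.
κw = 2.033, sinh(κw) = 3.753.
The exact tunnelling result is T⁻¹ = 1 + U₀² sinh²(κw) / [4E(U₀ − E)] = 19.44, so T = 0.0514.
R = 1 − T = 0.949.

R = 0.949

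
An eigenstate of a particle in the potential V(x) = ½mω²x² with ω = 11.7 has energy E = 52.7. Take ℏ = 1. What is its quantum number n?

Invert E_n = (n + ½)ℏω: n = E/ℏω − ½ = 4.004, so n = 4.

n = 4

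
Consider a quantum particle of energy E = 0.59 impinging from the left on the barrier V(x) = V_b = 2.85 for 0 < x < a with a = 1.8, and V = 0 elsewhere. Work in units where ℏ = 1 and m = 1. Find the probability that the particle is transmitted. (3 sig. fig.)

T = 0.00125

Since E < V_b the interior solution is evanescent with decay constant κ = √(2m(V_b − E))/ℏ = 2.126.
κa = 3.827, sinh(κa) = 22.95.
The exact tunnelling result is T⁻¹ = 1 + V_b² sinh²(κa) / [4E(V_b − E)] = 803.0, so T = 0.00125.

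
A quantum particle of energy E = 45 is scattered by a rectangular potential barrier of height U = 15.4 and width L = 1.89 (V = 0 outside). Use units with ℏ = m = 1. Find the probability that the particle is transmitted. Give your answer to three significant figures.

E > U: inside the barrier k₂ = √(2m(E − U))/ℏ = 7.694, k₂L = 14.54.
T = [1 + U² sin²(k₂L) / (4E(E − U))]⁻¹ = 1/1.038 = 0.964.

T = 0.964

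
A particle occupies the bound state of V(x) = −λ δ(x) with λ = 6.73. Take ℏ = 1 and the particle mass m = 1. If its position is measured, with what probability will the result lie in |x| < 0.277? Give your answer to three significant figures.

P = 0.976

The normalised bound state is ψ = √κ e^{−κ|x|} with κ = mλ/ℏ² = 6.730.
P(|x| < d) = ∫_{−d}^{d} κ e^{−2κ|x|} dx = 1 − e^{−2κd} = 1 − e^{−3.728} = 0.9760.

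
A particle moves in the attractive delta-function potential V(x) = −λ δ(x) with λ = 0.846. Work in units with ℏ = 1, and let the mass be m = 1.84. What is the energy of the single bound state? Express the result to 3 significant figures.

The bound state is ψ(x) = √κ e^{−κ|x|}. The derivative jump ψ'(0⁺) − ψ'(0⁻) = −(2mλ/ℏ²)ψ(0) fixes κ = mλ/ℏ² = 1.557.
Then E = −ℏ²κ²/(2m) = −mλ²/(2ℏ²) = -0.6585.

E = -0.658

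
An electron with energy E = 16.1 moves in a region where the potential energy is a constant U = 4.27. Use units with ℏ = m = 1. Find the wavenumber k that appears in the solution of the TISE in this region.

k = 4.86

With E > U the solution is oscillatory, ψ ∝ e^{±ikx} with k = √(2m(E − U))/ℏ.
k = √(2 × 1 × 11.83) = 4.864.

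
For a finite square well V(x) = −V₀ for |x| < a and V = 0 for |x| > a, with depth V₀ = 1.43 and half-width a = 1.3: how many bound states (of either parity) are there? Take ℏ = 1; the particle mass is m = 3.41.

N = 3

Define the well-strength parameter z₀ = (a/ℏ)√(2mV₀) = 1.3 × √(2·3.41·1.43) = 4.060.
The even/odd transcendental equations gain one root per π/2 in z₀, giving N = 1 + ⌊2z₀/π⌋ = 1 + ⌊2.585⌋ = 3.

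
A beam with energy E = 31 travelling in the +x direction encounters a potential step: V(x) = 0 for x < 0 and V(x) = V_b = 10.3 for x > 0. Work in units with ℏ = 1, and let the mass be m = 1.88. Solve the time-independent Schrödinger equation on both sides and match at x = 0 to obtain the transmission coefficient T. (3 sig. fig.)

T = 0.990

The wavenumbers are k₁ = √(2mE)/ℏ = 10.80 on the left and k₂ = √(2m(E − V_b))/ℏ = 8.822 on the right.
Continuity of ψ and ψ′ at the step yields the reflection amplitude r = (k₁ − k₂)/(k₁ + k₂) = 0.1006; thus R = |r|² = 0.01012, T = 0.9899.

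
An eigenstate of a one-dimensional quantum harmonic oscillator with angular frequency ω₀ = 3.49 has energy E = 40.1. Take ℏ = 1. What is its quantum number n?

Invert E_n = (n + ½)ℏω₀: n = E/ℏω₀ − ½ = 10.990, so n = 11.

n = 11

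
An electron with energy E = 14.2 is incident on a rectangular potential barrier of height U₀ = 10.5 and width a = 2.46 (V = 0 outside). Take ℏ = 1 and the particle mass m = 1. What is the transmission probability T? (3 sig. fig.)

Above the barrier the interior wavenumber is k₂ = √(2m(E − U₀))/ℏ = 2.720, giving phase k₂a = 6.692.
Matching at both interfaces gives T⁻¹ = 1 + U₀² sin²(k₂a) / [4E(E − U₀)] = 1.083, hence T = 0.923.

T = 0.923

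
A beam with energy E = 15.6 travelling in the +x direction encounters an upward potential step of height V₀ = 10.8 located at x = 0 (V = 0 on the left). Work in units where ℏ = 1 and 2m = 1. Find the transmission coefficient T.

On each side the TISE gives plane waves with k = √(2m(E − V))/ℏ: k₁ = √(2·½·15.6) = 3.950, k₂ = √(2·½·4.8) = 2.191.
Matching ψ and ψ′ at x = 0 gives r = (k₁ − k₂)/(k₁ + k₂), so R = r² = 0.08204 and T = 1 − R = 0.9180.

T = 0.918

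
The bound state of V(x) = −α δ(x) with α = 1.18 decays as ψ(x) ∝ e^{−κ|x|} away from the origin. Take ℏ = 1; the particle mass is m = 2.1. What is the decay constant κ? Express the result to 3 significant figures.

κ = 2.48

Integrate −(ℏ²/2m)ψ'' − αδ(x)ψ = Eψ from −ε to +ε: the ψ'' term gives ψ'(0⁺) − ψ'(0⁻) and the δ term gives −(2mα/ℏ²)ψ(0).
With ψ ∝ e^{−κ|x|} this yields −2κ = −2mα/ℏ², so κ = mα/ℏ² = 2.478.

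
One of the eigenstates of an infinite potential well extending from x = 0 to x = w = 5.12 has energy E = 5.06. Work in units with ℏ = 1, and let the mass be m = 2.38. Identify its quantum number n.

For an infinite well E_n = n²π²ℏ²/(2mw²), so n = (w/πℏ)√(2mE).
n = (5.12/π) × √(2 × 2.38 × 5.06) = 7.998 → n = 8.

n = 8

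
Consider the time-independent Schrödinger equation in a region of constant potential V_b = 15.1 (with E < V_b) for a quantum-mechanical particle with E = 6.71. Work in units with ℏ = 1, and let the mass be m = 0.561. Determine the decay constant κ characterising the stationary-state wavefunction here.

Since E < V_b the TISE in this region is ψ'' = κ²ψ with κ = √(2m(V_b − E))/ℏ.
κ = √(2 × 0.561 × 8.39) = 3.068.

κ = 3.07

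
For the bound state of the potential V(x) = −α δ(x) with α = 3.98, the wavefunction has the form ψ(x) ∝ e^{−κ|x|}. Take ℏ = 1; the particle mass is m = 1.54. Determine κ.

κ = 6.13

Integrating the TISE across x = 0 gives the cusp condition ψ'(0⁺) − ψ'(0⁻) = −(2mα/ℏ²)ψ(0).
With ψ ∝ e^{−κ|x|} this yields −2κ = −2mα/ℏ², so κ = mα/ℏ² = 6.129.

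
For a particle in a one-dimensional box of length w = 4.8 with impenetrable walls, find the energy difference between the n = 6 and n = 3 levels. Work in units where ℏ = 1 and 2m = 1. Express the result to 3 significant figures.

E_n = n²π²ℏ²/(2mw²), so ΔE = (6² − 3²) π²ℏ²/(2mw²).
ΔE = 27 × π² / (2 × 0.5 × 4.8²) = 11.57.

ΔE = 11.6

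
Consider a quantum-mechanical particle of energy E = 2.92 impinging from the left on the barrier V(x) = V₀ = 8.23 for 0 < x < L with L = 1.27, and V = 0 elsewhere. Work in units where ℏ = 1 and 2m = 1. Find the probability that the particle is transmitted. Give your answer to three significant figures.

T = 0.0105

E < V₀: inside the barrier ψ ∝ e^{±κx} with κ = √(2m(V₀ − E))/ℏ = 2.304.
κL = 2.927, sinh(κL) = 9.304.
The exact tunnelling result is T⁻¹ = 1 + V₀² sinh²(κL) / [4E(V₀ − E)] = 95.55, so T = 0.0105.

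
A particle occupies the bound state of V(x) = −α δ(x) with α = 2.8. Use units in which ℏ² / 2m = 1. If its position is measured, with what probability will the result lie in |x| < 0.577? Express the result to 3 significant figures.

The normalised bound state is ψ = √κ e^{−κ|x|} with κ = mα/ℏ² = 1.400.
P(|x| < d) = ∫_{−d}^{d} κ e^{−2κ|x|} dx = 1 − e^{−2κd} = 1 − e^{−1.616} = 0.8012.

P = 0.801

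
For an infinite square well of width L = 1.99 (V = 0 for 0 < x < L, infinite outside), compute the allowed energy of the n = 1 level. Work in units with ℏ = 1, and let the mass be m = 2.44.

E = 0.511

The infinite-well eigenfunctions ψ_n = √(2/L) sin(nπx/L) vanish at both walls, giving E_n = n²π²ℏ²/(2mL²).
E_1 = 1² × π² / (2 × 2.44 × 1.99²) = 0.5107.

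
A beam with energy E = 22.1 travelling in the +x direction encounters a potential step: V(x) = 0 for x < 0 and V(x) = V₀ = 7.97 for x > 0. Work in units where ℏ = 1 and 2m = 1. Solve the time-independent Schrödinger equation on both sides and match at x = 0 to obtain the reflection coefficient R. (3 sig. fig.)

On each side the TISE gives plane waves with k = √(2m(E − V))/ℏ: k₁ = √(2·½·22.1) = 4.701, k₂ = √(2·½·14.13) = 3.759.
Matching ψ and ψ′ at x = 0 gives r = (k₁ − k₂)/(k₁ + k₂), so R = r² = 0.01240 and T = 1 − R = 0.9876.

R = 0.0124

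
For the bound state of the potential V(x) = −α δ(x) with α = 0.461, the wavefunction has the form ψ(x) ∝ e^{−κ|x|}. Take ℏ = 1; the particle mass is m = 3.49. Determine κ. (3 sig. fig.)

κ = 1.61

Integrate −(ℏ²/2m)ψ'' − αδ(x)ψ = Eψ from −ε to +ε: the ψ'' term gives ψ'(0⁺) − ψ'(0⁻) and the δ term gives −(2mα/ℏ²)ψ(0).
With ψ ∝ e^{−κ|x|} this yields −2κ = −2mα/ℏ², so κ = mα/ℏ² = 1.609.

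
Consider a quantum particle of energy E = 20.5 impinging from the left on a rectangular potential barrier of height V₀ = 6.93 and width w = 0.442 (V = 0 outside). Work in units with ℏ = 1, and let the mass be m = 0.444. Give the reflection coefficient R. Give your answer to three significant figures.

Above the barrier the interior wavenumber is k₂ = √(2m(E − V₀))/ℏ = 3.471, giving phase k₂w = 1.534.
T = [1 + V₀² sin²(k₂w) / (4E(E − V₀))]⁻¹ = 1/1.043 = 0.959.
R = 1 − T = 0.0413.

R = 0.0413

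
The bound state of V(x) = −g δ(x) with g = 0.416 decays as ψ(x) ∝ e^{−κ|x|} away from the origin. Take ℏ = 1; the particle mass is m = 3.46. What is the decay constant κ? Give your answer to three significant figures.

κ = 1.44

Integrating the TISE across x = 0 gives the cusp condition ψ'(0⁺) − ψ'(0⁻) = −(2mg/ℏ²)ψ(0).
With ψ ∝ e^{−κ|x|} this yields −2κ = −2mg/ℏ², so κ = mg/ℏ² = 1.439.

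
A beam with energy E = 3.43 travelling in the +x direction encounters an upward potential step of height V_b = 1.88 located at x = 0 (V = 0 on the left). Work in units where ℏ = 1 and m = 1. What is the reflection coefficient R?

On each side the TISE gives plane waves with k = √(2m(E − V))/ℏ: k₁ = √(2·1·3.43) = 2.619, k₂ = √(2·1·1.55) = 1.761.
Continuity of ψ and ψ′ at the step yields the reflection amplitude r = (k₁ − k₂)/(k₁ + k₂) = 0.1960; thus R = |r|² = 0.03842, T = 0.9616.

R = 0.0384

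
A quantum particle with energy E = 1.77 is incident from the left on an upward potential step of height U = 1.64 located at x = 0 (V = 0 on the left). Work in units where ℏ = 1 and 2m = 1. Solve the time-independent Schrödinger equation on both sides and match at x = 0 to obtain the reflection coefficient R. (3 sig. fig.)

R = 0.329

On each side the TISE gives plane waves with k = √(2m(E − V))/ℏ: k₁ = √(2·½·1.77) = 1.330, k₂ = √(2·½·0.13) = 0.3606.
Continuity of ψ and ψ′ at the step yields the reflection amplitude r = (k₁ − k₂)/(k₁ + k₂) = 0.5736; thus R = |r|² = 0.3290, T = 0.6710.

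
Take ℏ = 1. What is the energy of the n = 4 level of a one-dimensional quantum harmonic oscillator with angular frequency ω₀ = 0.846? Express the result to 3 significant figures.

Using E_n = (n + ½)ℏω₀: E_4 = 4.5 × 0.846 = 3.807.

E = 3.81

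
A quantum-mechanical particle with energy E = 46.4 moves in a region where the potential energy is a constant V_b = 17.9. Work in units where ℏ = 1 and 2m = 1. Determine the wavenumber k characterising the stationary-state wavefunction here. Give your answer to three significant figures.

With E > V_b the solution is oscillatory, ψ ∝ e^{±ikx} with k = √(2m(E − V_b))/ℏ.
k = √(2 × 0.5 × 28.5) = 5.339.

k = 5.34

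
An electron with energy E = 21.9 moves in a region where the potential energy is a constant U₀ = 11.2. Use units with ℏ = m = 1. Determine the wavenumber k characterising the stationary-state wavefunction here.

With E > U₀ the solution is oscillatory, ψ ∝ e^{±ikx} with k = √(2m(E − U₀))/ℏ.
k = √(2 × 1 × 10.7) = 4.626.

k = 4.63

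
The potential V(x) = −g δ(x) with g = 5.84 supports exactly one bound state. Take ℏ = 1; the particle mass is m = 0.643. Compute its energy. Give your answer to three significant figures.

E = -11.0

For x ≠ 0 the bound state is ψ ∝ e^{−κ|x|}; integrating the TISE across the delta gives the cusp condition 2κ = 2mg/ℏ², so κ = 3.755.
Then E = −ℏ²κ²/(2m) = −mg²/(2ℏ²) = -10.96.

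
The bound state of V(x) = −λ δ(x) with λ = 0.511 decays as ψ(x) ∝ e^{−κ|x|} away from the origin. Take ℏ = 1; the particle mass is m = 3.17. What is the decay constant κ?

κ = 1.62

Integrate −(ℏ²/2m)ψ'' − λδ(x)ψ = Eψ from −ε to +ε: the ψ'' term gives ψ'(0⁺) − ψ'(0⁻) and the δ term gives −(2mλ/ℏ²)ψ(0).
With ψ ∝ e^{−κ|x|} this yields −2κ = −2mλ/ℏ², so κ = mλ/ℏ² = 1.620.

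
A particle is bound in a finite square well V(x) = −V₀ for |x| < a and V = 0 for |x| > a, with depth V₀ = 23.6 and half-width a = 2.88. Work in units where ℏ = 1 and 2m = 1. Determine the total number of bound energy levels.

N = 9

The dimensionless depth is z₀ = a√(2mV₀)/ℏ = 2.88 × √(23.60) = 13.99.
A new bound state (alternating even/odd) appears each time z₀ passes a multiple of π/2, so N = ⌊2z₀/π⌋ + 1 = ⌊8.907⌋ + 1 = 9.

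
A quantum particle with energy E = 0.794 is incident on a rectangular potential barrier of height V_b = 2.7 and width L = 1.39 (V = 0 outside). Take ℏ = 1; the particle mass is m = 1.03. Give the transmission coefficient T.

E < V_b: inside the barrier ψ ∝ e^{±κx} with κ = √(2m(V_b − E))/ℏ = 1.982.
κL = 2.754, sinh(κL) = 7.823.
The exact tunnelling result is T⁻¹ = 1 + V_b² sinh²(κL) / [4E(V_b − E)] = 74.70, so T = 0.0134.

T = 0.0134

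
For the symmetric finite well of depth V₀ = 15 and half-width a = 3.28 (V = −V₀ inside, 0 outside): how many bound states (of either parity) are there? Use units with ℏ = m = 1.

N = 12

Define the well-strength parameter z₀ = (a/ℏ)√(2mV₀) = 3.28 × √(2·1·15) = 17.97.
The even/odd transcendental equations gain one root per π/2 in z₀, giving N = 1 + ⌊2z₀/π⌋ = 1 + ⌊11.44⌋ = 12.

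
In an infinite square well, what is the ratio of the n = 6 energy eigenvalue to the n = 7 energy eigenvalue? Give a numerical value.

E_n = n²π²ℏ²/(2mL²) so the ratio is n₂²/n₁² = 36/49 = 0.734694.

0.734694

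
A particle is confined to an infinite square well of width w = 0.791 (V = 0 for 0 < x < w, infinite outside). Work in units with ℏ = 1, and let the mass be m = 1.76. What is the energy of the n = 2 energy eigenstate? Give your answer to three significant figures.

Requiring ψ(0) = ψ(w) = 0 quantises k = nπ/w, hence E_n = ℏ²k²/2m = n²π²ℏ²/(2mw²).
E_2 = 2² × π² / (2 × 1.76 × 0.791²) = 17.93.

E = 17.9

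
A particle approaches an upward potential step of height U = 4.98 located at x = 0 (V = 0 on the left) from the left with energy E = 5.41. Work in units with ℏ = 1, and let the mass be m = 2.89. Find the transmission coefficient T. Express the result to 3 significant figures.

T = 0.686

On each side the TISE gives plane waves with k = √(2m(E − V))/ℏ: k₁ = √(2·2.89·5.41) = 5.592, k₂ = √(2·2.89·0.43) = 1.577.
Continuity of ψ and ψ′ at the step yields the reflection amplitude r = (k₁ − k₂)/(k₁ + k₂) = 0.5602; thus R = |r|² = 0.3138, T = 0.6862.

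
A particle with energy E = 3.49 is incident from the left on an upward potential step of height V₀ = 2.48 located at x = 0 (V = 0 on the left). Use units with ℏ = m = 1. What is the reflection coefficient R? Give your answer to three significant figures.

R = 0.0903

On each side the TISE gives plane waves with k = √(2m(E − V))/ℏ: k₁ = √(2·1·3.49) = 2.642, k₂ = √(2·1·1.01) = 1.421.
Matching ψ and ψ′ at x = 0 gives r = (k₁ − k₂)/(k₁ + k₂), so R = r² = 0.09026 and T = 1 − R = 0.9097.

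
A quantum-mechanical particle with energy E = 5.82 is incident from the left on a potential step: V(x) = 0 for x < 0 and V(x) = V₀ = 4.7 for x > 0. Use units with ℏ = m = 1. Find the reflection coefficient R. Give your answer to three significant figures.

R = 0.152

On each side the TISE gives plane waves with k = √(2m(E − V))/ℏ: k₁ = √(2·1·5.82) = 3.412, k₂ = √(2·1·1.12) = 1.497.
Matching ψ and ψ′ at x = 0 gives r = (k₁ − k₂)/(k₁ + k₂), so R = r² = 0.1522 and T = 1 − R = 0.8478.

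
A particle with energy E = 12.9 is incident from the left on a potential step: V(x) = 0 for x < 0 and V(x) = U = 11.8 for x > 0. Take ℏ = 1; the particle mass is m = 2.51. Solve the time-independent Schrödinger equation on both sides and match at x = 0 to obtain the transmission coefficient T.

On each side the TISE gives plane waves with k = √(2m(E − V))/ℏ: k₁ = √(2·2.51·12.9) = 8.047, k₂ = √(2·2.51·1.1) = 2.350.
Continuity of ψ and ψ′ at the step yields the reflection amplitude r = (k₁ − k₂)/(k₁ + k₂) = 0.5480; thus R = |r|² = 0.3003, T = 0.6997.

T = 0.700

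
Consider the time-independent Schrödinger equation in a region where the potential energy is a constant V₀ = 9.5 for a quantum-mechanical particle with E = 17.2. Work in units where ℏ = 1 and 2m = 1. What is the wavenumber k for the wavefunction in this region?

k = 2.77

With E > V₀ the solution is oscillatory, ψ ∝ e^{±ikx} with k = √(2m(E − V₀))/ℏ.
k = √(2 × 0.5 × 7.7) = 2.775.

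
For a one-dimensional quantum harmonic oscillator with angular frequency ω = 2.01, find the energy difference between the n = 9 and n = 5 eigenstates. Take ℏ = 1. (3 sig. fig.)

E_n = ℏω(n + ½), so ΔE = (9 − 5) ℏω = 4 × 2.01 = 8.040.

ΔE = 8.04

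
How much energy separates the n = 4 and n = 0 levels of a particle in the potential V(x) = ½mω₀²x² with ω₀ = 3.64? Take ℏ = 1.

E_n = ℏω₀(n + ½), so ΔE = (4 − 0) ℏω₀ = 4 × 3.64 = 14.56.

ΔE = 14.6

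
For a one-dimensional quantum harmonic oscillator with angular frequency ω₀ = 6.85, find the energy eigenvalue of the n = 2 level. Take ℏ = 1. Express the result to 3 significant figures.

Using E_n = (n + ½)ℏω₀: E_2 = 2.5 × 6.85 = 17.13.

E = 17.1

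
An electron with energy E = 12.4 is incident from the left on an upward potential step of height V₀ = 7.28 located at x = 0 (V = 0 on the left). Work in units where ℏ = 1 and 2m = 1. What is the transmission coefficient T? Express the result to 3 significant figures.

The wavenumbers are k₁ = √(2mE)/ℏ = 3.521 on the left and k₂ = √(2m(E − V₀))/ℏ = 2.263 on the right.
Matching ψ and ψ′ at x = 0 gives r = (k₁ − k₂)/(k₁ + k₂), so R = r² = 0.04735 and T = 1 − R = 0.9527.

T = 0.953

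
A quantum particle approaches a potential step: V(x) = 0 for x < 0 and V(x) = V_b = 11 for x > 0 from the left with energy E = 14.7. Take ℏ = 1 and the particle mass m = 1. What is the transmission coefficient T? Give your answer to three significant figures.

The wavenumbers are k₁ = √(2mE)/ℏ = 5.422 on the left and k₂ = √(2m(E − V_b))/ℏ = 2.720 on the right.
Continuity of ψ and ψ′ at the step yields the reflection amplitude r = (k₁ − k₂)/(k₁ + k₂) = 0.3318; thus R = |r|² = 0.1101, T = 0.8899.

T = 0.890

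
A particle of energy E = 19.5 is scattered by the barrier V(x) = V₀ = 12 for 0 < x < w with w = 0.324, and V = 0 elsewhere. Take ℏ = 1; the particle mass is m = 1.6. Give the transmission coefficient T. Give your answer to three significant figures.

T = 0.803

E > V₀: inside the barrier k₂ = √(2m(E − V₀))/ℏ = 4.899, k₂w = 1.587.
Matching at both interfaces gives T⁻¹ = 1 + V₀² sin²(k₂w) / [4E(E − V₀)] = 1.246, hence T = 0.803.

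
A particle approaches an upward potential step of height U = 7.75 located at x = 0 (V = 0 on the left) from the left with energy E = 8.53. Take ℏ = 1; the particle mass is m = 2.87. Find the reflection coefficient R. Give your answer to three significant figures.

On each side the TISE gives plane waves with k = √(2m(E − V))/ℏ: k₁ = √(2·2.87·8.53) = 6.997, k₂ = √(2·2.87·0.78) = 2.116.
Continuity of ψ and ψ′ at the step yields the reflection amplitude r = (k₁ − k₂)/(k₁ + k₂) = 0.5356; thus R = |r|² = 0.2869, T = 0.7131.

R = 0.287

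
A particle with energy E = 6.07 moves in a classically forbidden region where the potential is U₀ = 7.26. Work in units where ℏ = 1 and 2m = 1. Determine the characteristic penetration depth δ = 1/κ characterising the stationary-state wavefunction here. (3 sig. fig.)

Since E < U₀ the TISE in this region is ψ'' = κ²ψ with κ = √(2m(U₀ − E))/ℏ.
κ = √(2 × 0.5 × 1.19) = 1.091. The penetration depth is δ = 1/κ = 0.917.

δ = 0.917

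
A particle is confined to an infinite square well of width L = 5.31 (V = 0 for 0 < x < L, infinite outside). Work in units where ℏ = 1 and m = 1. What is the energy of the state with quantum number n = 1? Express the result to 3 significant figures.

E = 0.175

The infinite-well eigenfunctions ψ_n = √(2/L) sin(nπx/L) vanish at both walls, giving E_n = n²π²ℏ²/(2mL²).
E_1 = 1² × π² / (2 × 1 × 5.31²) = 0.1750.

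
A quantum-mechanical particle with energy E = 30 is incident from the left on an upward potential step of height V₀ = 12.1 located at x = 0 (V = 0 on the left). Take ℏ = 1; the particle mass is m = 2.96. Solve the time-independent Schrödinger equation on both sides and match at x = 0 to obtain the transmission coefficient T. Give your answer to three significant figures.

T = 0.984

The wavenumbers are k₁ = √(2mE)/ℏ = 13.33 on the left and k₂ = √(2m(E − V₀))/ℏ = 10.29 on the right.
Continuity of ψ and ψ′ at the step yields the reflection amplitude r = (k₁ − k₂)/(k₁ + k₂) = 0.1284; thus R = |r|² = 0.01648, T = 0.9835.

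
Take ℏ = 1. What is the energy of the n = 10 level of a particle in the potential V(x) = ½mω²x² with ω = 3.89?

E = 40.8

Using E_n = (n + ½)ℏω: E_10 = 10.5 × 3.89 = 40.85.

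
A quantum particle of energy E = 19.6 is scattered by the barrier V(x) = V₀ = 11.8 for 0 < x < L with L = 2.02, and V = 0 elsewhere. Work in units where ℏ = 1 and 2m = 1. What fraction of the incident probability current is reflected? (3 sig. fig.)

R = 0.0754

Above the barrier the interior wavenumber is k₂ = √(2m(E − V₀))/ℏ = 2.793, giving phase k₂L = 5.642.
T = [1 + V₀² sin²(k₂L) / (4E(E − V₀))]⁻¹ = 1/1.082 = 0.925.
R = 1 − T = 0.0754.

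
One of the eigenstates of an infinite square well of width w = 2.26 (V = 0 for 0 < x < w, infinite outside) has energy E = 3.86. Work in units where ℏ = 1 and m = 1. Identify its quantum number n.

n = 2

For an infinite well E_n = n²π²ℏ²/(2mw²), so n = (w/πℏ)√(2mE).
n = (2.26/π) × √(2 × 1 × 3.86) = 1.999 → n = 2.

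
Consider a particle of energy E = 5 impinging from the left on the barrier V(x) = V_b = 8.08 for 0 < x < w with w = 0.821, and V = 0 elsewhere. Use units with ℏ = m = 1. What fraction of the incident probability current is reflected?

R = 0.938

Since E < V_b the interior solution is evanescent with decay constant κ = √(2m(V_b − E))/ℏ = 2.482.
κw = 2.038, sinh(κw) = 3.771.
Matching ψ, ψ′ at both faces gives T = [1 + V_b² sinh²(κw) / (4E(V_b − E))]⁻¹ = 1/16.07 = 0.0622.
R = 1 − T = 0.938.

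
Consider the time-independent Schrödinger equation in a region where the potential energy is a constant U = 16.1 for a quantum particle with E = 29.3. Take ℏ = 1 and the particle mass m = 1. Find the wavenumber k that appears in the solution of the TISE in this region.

With E > U the solution is oscillatory, ψ ∝ e^{±ikx} with k = √(2m(E − U))/ℏ.
k = √(2 × 1 × 13.2) = 5.138.

k = 5.14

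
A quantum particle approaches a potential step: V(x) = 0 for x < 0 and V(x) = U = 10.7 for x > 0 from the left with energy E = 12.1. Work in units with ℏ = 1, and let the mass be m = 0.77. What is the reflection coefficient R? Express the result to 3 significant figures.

R = 0.242

The wavenumbers are k₁ = √(2mE)/ℏ = 4.317 on the left and k₂ = √(2m(E − U))/ℏ = 1.468 on the right.
Matching ψ and ψ′ at x = 0 gives r = (k₁ − k₂)/(k₁ + k₂), so R = r² = 0.2424 and T = 1 − R = 0.7576.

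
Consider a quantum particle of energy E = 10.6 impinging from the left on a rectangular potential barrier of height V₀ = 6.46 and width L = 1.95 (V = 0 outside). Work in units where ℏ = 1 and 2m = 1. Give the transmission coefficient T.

E > V₀: inside the barrier k₂ = √(2m(E − V₀))/ℏ = 2.035, k₂L = 3.968.
T = [1 + V₀² sin²(k₂L) / (4E(E − V₀))]⁻¹ = 1/1.129 = 0.886.

T = 0.886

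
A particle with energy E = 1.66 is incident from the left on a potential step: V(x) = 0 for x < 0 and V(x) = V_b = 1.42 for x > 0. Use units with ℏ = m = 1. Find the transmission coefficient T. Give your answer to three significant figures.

T = 0.798

The wavenumbers are k₁ = √(2mE)/ℏ = 1.822 on the left and k₂ = √(2m(E − V_b))/ℏ = 0.6928 on the right.
Matching ψ and ψ′ at x = 0 gives r = (k₁ − k₂)/(k₁ + k₂), so R = r² = 0.2016 and T = 1 − R = 0.7984.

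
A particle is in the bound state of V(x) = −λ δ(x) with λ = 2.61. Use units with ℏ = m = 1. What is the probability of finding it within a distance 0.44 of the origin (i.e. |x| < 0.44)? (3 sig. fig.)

P = 0.899

The normalised bound state is ψ = √κ e^{−κ|x|} with κ = mλ/ℏ² = 2.610.
P(|x| < d) = ∫_{−d}^{d} κ e^{−2κ|x|} dx = 1 − e^{−2κd} = 1 − e^{−2.297} = 0.8994.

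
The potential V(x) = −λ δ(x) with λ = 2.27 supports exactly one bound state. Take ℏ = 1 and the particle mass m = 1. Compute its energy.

E = -2.58

The bound state is ψ(x) = √κ e^{−κ|x|}. The derivative jump ψ'(0⁺) − ψ'(0⁻) = −(2mλ/ℏ²)ψ(0) fixes κ = mλ/ℏ² = 2.270.
Then E = −ℏ²κ²/(2m) = −mλ²/(2ℏ²) = -2.576.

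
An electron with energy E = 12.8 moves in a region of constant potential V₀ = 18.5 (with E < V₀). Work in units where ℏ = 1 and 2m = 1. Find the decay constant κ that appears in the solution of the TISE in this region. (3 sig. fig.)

Since E < V₀ the TISE in this region is ψ'' = κ²ψ with κ = √(2m(V₀ − E))/ℏ.
κ = √(2 × 0.5 × 5.7) = 2.387.

κ = 2.39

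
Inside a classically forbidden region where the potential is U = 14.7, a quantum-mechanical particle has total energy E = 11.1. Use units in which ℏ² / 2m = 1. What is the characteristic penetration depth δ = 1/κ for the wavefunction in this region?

Since E < U the TISE in this region is ψ'' = κ²ψ with κ = √(2m(U − E))/ℏ.
κ = √(2 × 0.5 × 3.6) = 1.897. The penetration depth is δ = 1/κ = 0.527.

δ = 0.527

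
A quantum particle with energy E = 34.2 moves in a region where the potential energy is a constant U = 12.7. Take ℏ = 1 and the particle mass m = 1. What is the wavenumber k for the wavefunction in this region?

With E > U the solution is oscillatory, ψ ∝ e^{±ikx} with k = √(2m(E − U))/ℏ.
k = √(2 × 1 × 21.5) = 6.557.

k = 6.56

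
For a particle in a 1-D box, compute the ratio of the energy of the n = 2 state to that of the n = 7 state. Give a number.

Since E_n ∝ n², the ratio is (2/7)² = 0.0816327.

0.0816327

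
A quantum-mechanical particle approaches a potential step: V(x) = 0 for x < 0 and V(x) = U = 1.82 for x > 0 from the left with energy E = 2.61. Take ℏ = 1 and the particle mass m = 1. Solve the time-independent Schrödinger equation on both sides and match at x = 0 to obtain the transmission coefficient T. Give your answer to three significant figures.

On each side the TISE gives plane waves with k = √(2m(E − V))/ℏ: k₁ = √(2·1·2.61) = 2.285, k₂ = √(2·1·0.79) = 1.257.
Continuity of ψ and ψ′ at the step yields the reflection amplitude r = (k₁ − k₂)/(k₁ + k₂) = 0.2902; thus R = |r|² = 0.08421, T = 0.9158.

T = 0.916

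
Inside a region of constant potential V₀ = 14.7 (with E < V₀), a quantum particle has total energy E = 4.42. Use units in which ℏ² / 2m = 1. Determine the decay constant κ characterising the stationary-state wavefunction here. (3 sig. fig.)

Since E < V₀ the TISE in this region is ψ'' = κ²ψ with κ = √(2m(V₀ − E))/ℏ.
κ = √(2 × 0.5 × 10.28) = 3.206.

κ = 3.21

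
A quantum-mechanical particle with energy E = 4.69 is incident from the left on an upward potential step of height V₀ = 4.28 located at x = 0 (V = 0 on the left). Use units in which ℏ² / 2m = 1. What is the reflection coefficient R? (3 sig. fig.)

R = 0.296

The wavenumbers are k₁ = √(2mE)/ℏ = 2.166 on the left and k₂ = √(2m(E − V₀))/ℏ = 0.6403 on the right.
Matching ψ and ψ′ at x = 0 gives r = (k₁ − k₂)/(k₁ + k₂), so R = r² = 0.2955 and T = 1 − R = 0.7045.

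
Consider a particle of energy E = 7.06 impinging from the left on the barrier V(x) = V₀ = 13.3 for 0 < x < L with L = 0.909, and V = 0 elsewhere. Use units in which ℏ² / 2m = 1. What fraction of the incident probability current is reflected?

R = 0.958

Since E < V₀ the interior solution is evanescent with decay constant κ = √(2m(V₀ − E))/ℏ = 2.498.
κL = 2.271, sinh(κL) = 4.791.
Matching ψ, ψ′ at both faces gives T = [1 + V₀² sinh²(κL) / (4E(V₀ − E))]⁻¹ = 1/24.04 = 0.0416.
R = 1 − T = 0.958.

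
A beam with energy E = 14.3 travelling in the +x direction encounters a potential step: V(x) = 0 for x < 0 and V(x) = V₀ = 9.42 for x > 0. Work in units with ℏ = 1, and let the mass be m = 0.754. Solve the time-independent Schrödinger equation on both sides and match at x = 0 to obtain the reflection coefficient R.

On each side the TISE gives plane waves with k = √(2m(E − V))/ℏ: k₁ = √(2·0.754·14.3) = 4.644, k₂ = √(2·0.754·4.88) = 2.713.
Matching ψ and ψ′ at x = 0 gives r = (k₁ − k₂)/(k₁ + k₂), so R = r² = 0.06890 and T = 1 − R = 0.9311.

R = 0.0689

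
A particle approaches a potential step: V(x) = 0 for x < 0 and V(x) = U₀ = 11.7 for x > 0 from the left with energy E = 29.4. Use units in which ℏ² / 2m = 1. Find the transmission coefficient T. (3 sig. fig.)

T = 0.984

On each side the TISE gives plane waves with k = √(2m(E − V))/ℏ: k₁ = √(2·½·29.4) = 5.422, k₂ = √(2·½·17.7) = 4.207.
Continuity of ψ and ψ′ at the step yields the reflection amplitude r = (k₁ − k₂)/(k₁ + k₂) = 0.1262; thus R = |r|² = 0.01592, T = 0.9841.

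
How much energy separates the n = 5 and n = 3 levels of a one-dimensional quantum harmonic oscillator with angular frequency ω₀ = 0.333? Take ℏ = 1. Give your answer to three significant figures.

E_n = ℏω₀(n + ½), so ΔE = (5 − 3) ℏω₀ = 2 × 0.333 = 0.6660.

ΔE = 0.666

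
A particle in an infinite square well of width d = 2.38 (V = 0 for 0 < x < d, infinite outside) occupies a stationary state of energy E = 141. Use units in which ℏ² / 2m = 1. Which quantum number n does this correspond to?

From E_n = n²π²ℏ²/(2md²) invert to n = √(2md²E)/(πℏ).
n = (2.38/π) × √(2 × 0.5 × 141) = 8.996 → n = 9.

n = 9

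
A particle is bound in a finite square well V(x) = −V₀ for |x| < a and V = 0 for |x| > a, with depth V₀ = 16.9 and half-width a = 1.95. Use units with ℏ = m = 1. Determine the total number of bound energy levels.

N = 8

The dimensionless depth is z₀ = a√(2mV₀)/ℏ = 1.95 × √(33.80) = 11.34.
The even/odd transcendental equations gain one root per π/2 in z₀, giving N = 1 + ⌊2z₀/π⌋ = 1 + ⌊7.217⌋ = 8.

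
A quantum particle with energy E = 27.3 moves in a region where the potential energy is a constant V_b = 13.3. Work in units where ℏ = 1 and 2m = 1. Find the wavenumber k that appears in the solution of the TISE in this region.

With E > V_b the solution is oscillatory, ψ ∝ e^{±ikx} with k = √(2m(E − V_b))/ℏ.
k = √(2 × 0.5 × 14) = 3.742.

k = 3.74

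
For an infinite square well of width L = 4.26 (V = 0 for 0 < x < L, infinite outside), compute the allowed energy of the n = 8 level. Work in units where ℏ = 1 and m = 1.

E = 17.4

Requiring ψ(0) = ψ(L) = 0 quantises k = nπ/L, hence E_n = ℏ²k²/2m = n²π²ℏ²/(2mL²).
E_8 = 8² × π² / (2 × 1 × 4.26²) = 17.40.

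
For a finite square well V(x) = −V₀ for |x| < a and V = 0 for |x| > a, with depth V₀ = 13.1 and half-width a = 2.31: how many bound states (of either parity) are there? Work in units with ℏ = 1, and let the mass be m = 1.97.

N = 11

The dimensionless depth is z₀ = a√(2mV₀)/ℏ = 2.31 × √(51.61) = 16.60.
The even/odd transcendental equations gain one root per π/2 in z₀, giving N = 1 + ⌊2z₀/π⌋ = 1 + ⌊10.57⌋ = 11.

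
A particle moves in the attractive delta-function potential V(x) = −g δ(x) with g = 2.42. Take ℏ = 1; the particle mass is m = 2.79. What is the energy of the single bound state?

The bound state is ψ(x) = √κ e^{−κ|x|}. The derivative jump ψ'(0⁺) − ψ'(0⁻) = −(2mg/ℏ²)ψ(0) fixes κ = mg/ℏ² = 6.752.
Then E = −ℏ²κ²/(2m) = −mg²/(2ℏ²) = -8.170.

E = -8.17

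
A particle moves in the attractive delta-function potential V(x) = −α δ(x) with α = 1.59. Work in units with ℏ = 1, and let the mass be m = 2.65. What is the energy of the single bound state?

E = -3.35

For x ≠ 0 the bound state is ψ ∝ e^{−κ|x|}; integrating the TISE across the delta gives the cusp condition 2κ = 2mα/ℏ², so κ = 4.214.
Then E = −ℏ²κ²/(2m) = −mα²/(2ℏ²) = -3.350.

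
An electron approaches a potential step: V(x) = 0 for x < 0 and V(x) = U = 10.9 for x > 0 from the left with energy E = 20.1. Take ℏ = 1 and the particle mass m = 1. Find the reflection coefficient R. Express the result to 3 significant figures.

On each side the TISE gives plane waves with k = √(2m(E − V))/ℏ: k₁ = √(2·1·20.1) = 6.340, k₂ = √(2·1·9.2) = 4.290.
Matching ψ and ψ′ at x = 0 gives r = (k₁ − k₂)/(k₁ + k₂), so R = r² = 0.03722 and T = 1 − R = 0.9628.

R = 0.0372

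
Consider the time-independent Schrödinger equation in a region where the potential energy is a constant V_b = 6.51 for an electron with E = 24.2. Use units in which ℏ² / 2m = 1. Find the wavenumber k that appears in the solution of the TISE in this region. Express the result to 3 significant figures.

k = 4.21

With E > V_b the solution is oscillatory, ψ ∝ e^{±ikx} with k = √(2m(E − V_b))/ℏ.
k = √(2 × 0.5 × 17.69) = 4.206.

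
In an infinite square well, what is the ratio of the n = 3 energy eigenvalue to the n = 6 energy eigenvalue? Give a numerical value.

0.25

Since E_n ∝ n², the ratio is (3/6)² = 0.25.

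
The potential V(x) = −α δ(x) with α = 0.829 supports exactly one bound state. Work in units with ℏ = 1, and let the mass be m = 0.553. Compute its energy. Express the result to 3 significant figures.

E = -0.190

For x ≠ 0 the bound state is ψ ∝ e^{−κ|x|}; integrating the TISE across the delta gives the cusp condition 2κ = 2mα/ℏ², so κ = 0.4584.
Then E = −ℏ²κ²/(2m) = −mα²/(2ℏ²) = -0.1900.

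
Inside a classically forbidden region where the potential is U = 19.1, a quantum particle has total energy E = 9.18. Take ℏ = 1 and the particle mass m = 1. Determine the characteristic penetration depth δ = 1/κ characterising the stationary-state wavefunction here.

Since E < U the TISE in this region is ψ'' = κ²ψ with κ = √(2m(U − E))/ℏ.
κ = √(2 × 1 × 9.92) = 4.454. The penetration depth is δ = 1/κ = 0.225.

δ = 0.225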